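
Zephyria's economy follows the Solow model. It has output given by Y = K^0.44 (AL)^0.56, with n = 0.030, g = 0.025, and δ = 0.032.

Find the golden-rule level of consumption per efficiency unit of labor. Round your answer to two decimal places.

c_gold ≈ 2.00

At the golden rule, f'(k) = n + g + δ, so α·k^(α−1) = n + g + δ and k_gold = (α/(n + g + δ))^(1/(1−α)).
k_gold = (0.44/0.087)^(1/0.56) = 5.0575^1.7857 ≈ 18.0725
c_gold = f(k_gold) − (n + g + δ)·k_gold = 3.5735 − 0.087×18.0725 ≈ 2.0012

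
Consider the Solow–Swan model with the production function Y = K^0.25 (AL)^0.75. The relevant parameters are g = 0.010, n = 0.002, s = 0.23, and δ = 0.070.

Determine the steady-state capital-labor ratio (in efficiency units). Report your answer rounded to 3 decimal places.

k* = 3.956

Steady state requires s·f(k) = (n + g + δ)·k, i.e. s·k^α = (n + g + δ)·k.
Dividing both sides by k: k^(1−α) = s / (n + g + δ).
k^0.75 = 0.23 / (0.002 + 0.010 + 0.070) = 0.23 / 0.082 = 2.8049
k* = 2.8049^(1/0.75) ≈ 3.9557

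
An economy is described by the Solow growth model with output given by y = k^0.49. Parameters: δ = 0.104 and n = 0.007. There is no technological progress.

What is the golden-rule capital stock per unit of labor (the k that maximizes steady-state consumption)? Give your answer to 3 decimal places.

The golden rule sets f'(k) = n + δ, i.e. α·k^(α−1) = n + δ.
So k^(1−α) = α / (n + δ) = 0.49 / 0.111 = 4.4144.
k_gold = 4.4144^(1/0.51) ≈ 18.3846

k_gold ≈ 18.385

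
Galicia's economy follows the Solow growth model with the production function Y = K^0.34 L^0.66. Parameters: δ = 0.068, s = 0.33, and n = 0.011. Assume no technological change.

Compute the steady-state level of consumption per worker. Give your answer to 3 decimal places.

c* ≈ 1.399

Steady state requires s·f(k) = (n + δ)·k, i.e. s·k^α = (n + δ)·k.
Rearranging, k^(1−α) = s / (n + δ).
k^0.66 = 0.33 / (0.011 + 0.068) = 0.33 / 0.079 = 4.1772
k* = 4.1772^(1/0.66) ≈ 8.7244
y* = (k*)^α = 8.7244^0.34 ≈ 2.0886
c* = (1 − s)·y* = (1 − 0.33) × 2.0886 ≈ 1.3994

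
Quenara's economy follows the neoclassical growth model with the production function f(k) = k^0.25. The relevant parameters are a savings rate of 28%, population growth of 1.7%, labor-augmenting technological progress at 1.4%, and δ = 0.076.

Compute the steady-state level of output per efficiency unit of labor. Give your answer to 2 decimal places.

Steady state requires s·f(k) = (n + g + δ)·k, i.e. s·k^α = (n + g + δ)·k.
Rearranging, k^(1−α) = s / (n + g + δ).
k^0.75 = 0.28 / (0.017 + 0.014 + 0.076) = 0.28 / 0.107 = 2.6168
k* = 2.6168^(1/0.75) ≈ 3.6060
y* = (k*)^α = 3.6060^0.25 ≈ 1.3780

y* ≈ 1.38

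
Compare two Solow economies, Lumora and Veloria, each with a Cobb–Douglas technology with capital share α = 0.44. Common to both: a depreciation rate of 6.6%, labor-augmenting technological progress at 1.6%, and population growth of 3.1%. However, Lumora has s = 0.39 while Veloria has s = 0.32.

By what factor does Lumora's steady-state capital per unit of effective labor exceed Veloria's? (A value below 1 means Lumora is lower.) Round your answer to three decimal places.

Steady-state k* = [s/(n + g + δ)]^(1/(1−α)), so the ratio is [ (s_L/(n + g + δ)_L) / (s_V/(n + g + δ)_V) ]^1.7857.
s_L/(n + g + δ)_L = 0.39/0.113 = 3.4513; s_V/(n + g + δ)_V = 0.32/0.113 = 2.8319.
Ratio = (3.4513/2.8319)^1.7857 = 1.2187^1.7857 ≈ 1.4236

k*_L / k*_V ≈ 1.424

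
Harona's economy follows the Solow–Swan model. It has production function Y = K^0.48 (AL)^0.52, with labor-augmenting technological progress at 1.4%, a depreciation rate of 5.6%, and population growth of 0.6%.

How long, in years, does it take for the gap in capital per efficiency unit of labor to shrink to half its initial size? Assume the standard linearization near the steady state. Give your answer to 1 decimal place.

Near the steady state the convergence rate is λ = (1 − α)(n + g + δ).
λ = (1 − 0.48) × 0.076 = 0.52 × 0.076 = 0.03952
Half-life = ln 2 / λ = 0.6931 / 0.03952 ≈ 17.54 years

half-life ≈ 17.5 years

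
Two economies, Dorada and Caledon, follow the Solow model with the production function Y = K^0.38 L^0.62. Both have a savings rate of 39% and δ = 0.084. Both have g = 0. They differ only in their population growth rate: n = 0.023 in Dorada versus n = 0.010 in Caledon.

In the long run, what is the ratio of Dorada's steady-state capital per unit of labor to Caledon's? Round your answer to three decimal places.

k*_D / k*_C ≈ 0.811

Steady-state k* = [s/(n + δ)]^(1/(1−α)), so the ratio is [ (s_D/(n + δ)_D) / (s_C/(n + δ)_C) ]^1.6129.
s_D/(n + δ)_D = 0.39/0.107 = 3.6449; s_C/(n + δ)_C = 0.39/0.094 = 4.1489.
Ratio = (3.6449/4.1489)^1.6129 = 0.8785^1.6129 ≈ 0.8114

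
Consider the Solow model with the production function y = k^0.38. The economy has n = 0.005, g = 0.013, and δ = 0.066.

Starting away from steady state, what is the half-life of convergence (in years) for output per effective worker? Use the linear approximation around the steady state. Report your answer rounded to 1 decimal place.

Near the steady state the convergence rate is λ = (1 − α)(n + g + δ).
λ = (1 − 0.38) × 0.084 = 0.62 × 0.084 = 0.05208
Half-life = ln 2 / λ = 0.6931 / 0.05208 ≈ 13.31 years

half-life ≈ 13.3 years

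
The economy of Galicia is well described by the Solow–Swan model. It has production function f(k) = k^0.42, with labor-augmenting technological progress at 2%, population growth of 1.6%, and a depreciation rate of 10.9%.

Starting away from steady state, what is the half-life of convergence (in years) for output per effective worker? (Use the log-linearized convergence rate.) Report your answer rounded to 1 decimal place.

half-life ≈ 8.2 years

Near the steady state the convergence rate is λ = (1 − α)(n + g + δ).
λ = (1 − 0.42) × 0.145 = 0.58 × 0.145 = 0.0841
Half-life = ln 2 / λ = 0.6931 / 0.0841 ≈ 8.24 years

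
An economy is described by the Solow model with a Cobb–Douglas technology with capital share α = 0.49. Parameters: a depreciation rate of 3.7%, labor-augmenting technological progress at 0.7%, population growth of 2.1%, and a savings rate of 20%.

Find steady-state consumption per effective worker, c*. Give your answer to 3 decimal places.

c* ≈ 2.355

Steady state requires s·f(k) = (n + g + δ)·k, i.e. s·k^α = (n + g + δ)·k.
Rearranging, k^(1−α) = s / (n + g + δ).
k^0.51 = 0.20 / (0.021 + 0.007 + 0.037) = 0.20 / 0.065 = 3.0769
k* = 3.0769^(1/0.51) ≈ 9.0591
y* = (k*)^α = 9.0591^0.49 ≈ 2.9442
c* = (1 − s)·y* = (1 − 0.20) × 2.9442 ≈ 2.3554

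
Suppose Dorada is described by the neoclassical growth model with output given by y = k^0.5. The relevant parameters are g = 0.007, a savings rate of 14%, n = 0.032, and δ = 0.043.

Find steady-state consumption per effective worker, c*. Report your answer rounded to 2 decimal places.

c* ≈ 1.47

At the steady state, Δk = 0, so s·k^α = (n + g + δ)·k.
Rearranging, k^(1−α) = s / (n + g + δ).
k^0.5 = 0.14 / (0.032 + 0.007 + 0.043) = 0.14 / 0.082 = 1.7073
k* = 1.7073^(1/0.5) ≈ 2.9149
y* = (k*)^α = 2.9149^0.5 ≈ 1.7073
c* = (1 − s)·y* = (1 − 0.14) × 1.7073 ≈ 1.4683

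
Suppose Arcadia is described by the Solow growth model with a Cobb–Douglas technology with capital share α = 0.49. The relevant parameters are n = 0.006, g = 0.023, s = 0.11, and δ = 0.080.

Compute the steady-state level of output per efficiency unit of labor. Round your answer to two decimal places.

In steady state, investment equals break-even investment: s·k^α = (n + g + δ)·k.
Dividing both sides by k: k^(1−α) = s / (n + g + δ).
k^0.51 = 0.11 / (0.006 + 0.023 + 0.080) = 0.11 / 0.109 = 1.0092
k* = 1.0092^(1/0.51) ≈ 1.0181
y* = (k*)^α = 1.0181^0.49 ≈ 1.0088

y* = 1.01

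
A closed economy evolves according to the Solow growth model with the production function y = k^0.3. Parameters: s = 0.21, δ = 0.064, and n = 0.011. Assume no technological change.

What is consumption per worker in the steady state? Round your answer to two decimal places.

c* ≈ 1.23

Steady state requires s·f(k) = (n + δ)·k, i.e. s·k^α = (n + δ)·k.
Rearranging, k^(1−α) = s / (n + δ).
k^0.7 = 0.21 / (0.011 + 0.064) = 0.21 / 0.075 = 2.8000
k* = 2.8000^(1/0.7) ≈ 4.3531
y* = (k*)^α = 4.3531^0.3 ≈ 1.5547
c* = (1 − s)·y* = (1 − 0.21) × 1.5547 ≈ 1.2282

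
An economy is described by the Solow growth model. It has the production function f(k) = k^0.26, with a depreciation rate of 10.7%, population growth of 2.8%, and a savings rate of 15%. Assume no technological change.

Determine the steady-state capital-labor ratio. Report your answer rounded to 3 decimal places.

At the steady state, Δk = 0, so s·k^α = (n + δ)·k.
Rearranging, k^(1−α) = s / (n + δ).
k^0.74 = 0.15 / (0.028 + 0.107) = 0.15 / 0.135 = 1.1111
k* = 1.1111^(1/0.74) ≈ 1.1530

k* ≈ 1.153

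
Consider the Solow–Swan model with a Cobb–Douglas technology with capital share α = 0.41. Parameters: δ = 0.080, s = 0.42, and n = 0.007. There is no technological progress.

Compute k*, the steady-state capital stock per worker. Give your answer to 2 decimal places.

k* ≈ 14.42

Steady state requires s·f(k) = (n + δ)·k, i.e. s·k^α = (n + δ)·k.
Rearranging, k^(1−α) = s / (n + δ).
k^0.59 = 0.42 / (0.007 + 0.080) = 0.42 / 0.087 = 4.8276
k* = 4.8276^(1/0.59) ≈ 14.4167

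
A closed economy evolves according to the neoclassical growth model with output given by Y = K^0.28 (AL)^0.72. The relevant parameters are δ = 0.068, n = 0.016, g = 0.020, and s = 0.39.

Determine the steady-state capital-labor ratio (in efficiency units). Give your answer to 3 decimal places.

Steady state requires s·f(k) = (n + g + δ)·k, i.e. s·k^α = (n + g + δ)·k.
Dividing both sides by k: k^(1−α) = s / (n + g + δ).
k^0.72 = 0.39 / (0.016 + 0.020 + 0.068) = 0.39 / 0.104 = 3.7500
k* = 3.7500^(1/0.72) ≈ 6.2700

k* ≈ 6.270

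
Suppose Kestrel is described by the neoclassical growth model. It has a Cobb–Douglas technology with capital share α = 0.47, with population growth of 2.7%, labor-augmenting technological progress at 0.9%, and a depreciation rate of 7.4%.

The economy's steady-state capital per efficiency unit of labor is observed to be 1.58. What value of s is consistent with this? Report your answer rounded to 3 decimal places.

At the steady state, Δk = 0, so s·k^α = (n + g + δ)·k.
So s / (n + g + δ) = (k*)^(1−α) = 1.58^0.53 = 1.2743.
Therefore s = 1.2743 × (n + g + δ) = 1.2743 × 0.110 = 0.1402.

s ≈ 0.140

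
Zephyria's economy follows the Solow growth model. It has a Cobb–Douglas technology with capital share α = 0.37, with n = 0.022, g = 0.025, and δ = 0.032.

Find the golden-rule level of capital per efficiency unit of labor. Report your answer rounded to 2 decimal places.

k_gold ≈ 11.60

The golden rule sets f'(k) = n + g + δ, i.e. α·k^(α−1) = n + g + δ.
So k^(1−α) = α / (n + g + δ) = 0.37 / 0.079 = 4.6835.
k_gold = 4.6835^(1/0.63) ≈ 11.5984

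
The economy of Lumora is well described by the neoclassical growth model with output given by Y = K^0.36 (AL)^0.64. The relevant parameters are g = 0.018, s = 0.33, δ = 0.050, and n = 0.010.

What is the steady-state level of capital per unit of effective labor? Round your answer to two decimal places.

Steady state requires s·f(k) = (n + g + δ)·k, i.e. s·k^α = (n + g + δ)·k.
Dividing both sides by k: k^(1−α) = s / (n + g + δ).
k^0.64 = 0.33 / (0.010 + 0.018 + 0.050) = 0.33 / 0.078 = 4.2308
k* = 4.2308^(1/0.64) ≈ 9.5232

k* ≈ 9.52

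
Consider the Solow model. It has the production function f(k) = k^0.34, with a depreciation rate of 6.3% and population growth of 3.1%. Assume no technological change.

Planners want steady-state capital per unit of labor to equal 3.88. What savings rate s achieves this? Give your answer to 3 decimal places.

In steady state, investment equals break-even investment: s·k^α = (n + δ)·k.
So s / (n + δ) = (k*)^(1−α) = 3.88^0.66 = 2.4470.
Therefore s = 2.4470 × (n + δ) = 2.4470 × 0.094 = 0.2300.

s ≈ 0.230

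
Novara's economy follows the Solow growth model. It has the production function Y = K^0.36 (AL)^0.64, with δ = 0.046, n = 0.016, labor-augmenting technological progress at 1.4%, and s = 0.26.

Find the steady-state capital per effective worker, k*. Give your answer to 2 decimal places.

k* = 6.83

Steady state requires s·f(k) = (n + g + δ)·k, i.e. s·k^α = (n + g + δ)·k.
Dividing both sides by k: k^(1−α) = s / (n + g + δ).
k^0.64 = 0.26 / (0.016 + 0.014 + 0.046) = 0.26 / 0.076 = 3.4211
k* = 3.4211^(1/0.64) ≈ 6.8334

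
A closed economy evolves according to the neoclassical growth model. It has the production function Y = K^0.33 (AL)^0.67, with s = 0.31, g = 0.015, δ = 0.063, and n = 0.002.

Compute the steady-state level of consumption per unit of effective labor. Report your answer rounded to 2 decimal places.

In steady state, investment equals break-even investment: s·k^α = (n + g + δ)·k.
Rearranging, k^(1−α) = s / (n + g + δ).
k^0.67 = 0.31 / (0.002 + 0.015 + 0.063) = 0.31 / 0.080 = 3.8750
k* = 3.8750^(1/0.67) ≈ 7.5512
y* = (k*)^α = 7.5512^0.33 ≈ 1.9487
c* = (1 − s)·y* = (1 − 0.31) × 1.9487 ≈ 1.3446

c* ≈ 1.34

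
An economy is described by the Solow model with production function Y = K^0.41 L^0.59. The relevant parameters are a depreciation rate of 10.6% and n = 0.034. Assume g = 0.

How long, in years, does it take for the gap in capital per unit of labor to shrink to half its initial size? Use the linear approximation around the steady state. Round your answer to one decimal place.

half-life ≈ 8.4 years

Near the steady state the convergence rate is λ = (1 − α)(n + δ).
λ = (1 − 0.41) × 0.140 = 0.59 × 0.140 = 0.0826
Half-life = ln 2 / λ = 0.6931 / 0.0826 ≈ 8.39 years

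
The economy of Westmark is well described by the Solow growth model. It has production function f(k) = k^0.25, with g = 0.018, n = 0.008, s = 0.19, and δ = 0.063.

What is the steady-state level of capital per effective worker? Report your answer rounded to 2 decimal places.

Steady state requires s·f(k) = (n + g + δ)·k, i.e. s·k^α = (n + g + δ)·k.
Dividing both sides by k: k^(1−α) = s / (n + g + δ).
k^0.75 = 0.19 / (0.008 + 0.018 + 0.063) = 0.19 / 0.089 = 2.1348
k* = 2.1348^(1/0.75) ≈ 2.7488

k* = 2.75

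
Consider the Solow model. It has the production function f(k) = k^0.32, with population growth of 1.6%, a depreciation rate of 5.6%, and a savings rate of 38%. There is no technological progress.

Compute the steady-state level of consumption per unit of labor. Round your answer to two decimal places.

In steady state, investment equals break-even investment: s·k^α = (n + δ)·k.
Dividing both sides by k: k^(1−α) = s / (n + δ).
k^0.68 = 0.38 / (0.016 + 0.056) = 0.38 / 0.072 = 5.2778
k* = 5.2778^(1/0.68) ≈ 11.5460
y* = (k*)^α = 11.5460^0.32 ≈ 2.1877
c* = (1 − s)·y* = (1 − 0.38) × 2.1877 ≈ 1.3564

c* ≈ 1.36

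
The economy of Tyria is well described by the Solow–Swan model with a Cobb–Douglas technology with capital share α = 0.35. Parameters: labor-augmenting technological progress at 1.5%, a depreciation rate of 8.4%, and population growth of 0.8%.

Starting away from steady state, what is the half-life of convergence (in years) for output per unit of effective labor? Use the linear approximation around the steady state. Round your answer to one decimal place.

t_½ ≈ 10.0 years

Near the steady state the convergence rate is λ = (1 − α)(n + g + δ).
λ = (1 − 0.35) × 0.107 = 0.65 × 0.107 = 0.06955
Half-life = ln 2 / λ = 0.6931 / 0.06955 ≈ 9.97 years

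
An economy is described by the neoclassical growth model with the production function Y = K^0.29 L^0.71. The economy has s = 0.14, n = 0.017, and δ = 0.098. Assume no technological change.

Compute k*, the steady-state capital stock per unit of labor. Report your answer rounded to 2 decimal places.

k* ≈ 1.32

At the steady state, Δk = 0, so s·k^α = (n + δ)·k.
Rearranging, k^(1−α) = s / (n + δ).
k^0.71 = 0.14 / (0.017 + 0.098) = 0.14 / 0.115 = 1.2174
k* = 1.2174^(1/0.71) ≈ 1.3193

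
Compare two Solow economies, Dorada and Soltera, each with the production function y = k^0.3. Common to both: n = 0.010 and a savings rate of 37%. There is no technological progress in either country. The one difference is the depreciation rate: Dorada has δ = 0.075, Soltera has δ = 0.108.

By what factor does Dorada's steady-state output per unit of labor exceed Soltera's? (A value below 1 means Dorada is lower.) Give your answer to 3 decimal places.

Steady-state y* = [s/(n + δ)]^(α/(1−α)), so the ratio is [ (s_D/(n + δ)_D) / (s_S/(n + δ)_S) ]^0.4286.
s_D/(n + δ)_D = 0.37/0.085 = 4.3529; s_S/(n + δ)_S = 0.37/0.118 = 3.1356.
Ratio = (4.3529/3.1356)^0.4286 = 1.3882^0.4286 ≈ 1.1509

y*_D / y*_S ≈ 1.151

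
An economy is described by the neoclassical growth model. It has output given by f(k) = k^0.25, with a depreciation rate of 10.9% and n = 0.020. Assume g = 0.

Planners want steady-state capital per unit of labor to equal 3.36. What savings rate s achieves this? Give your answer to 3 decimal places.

Steady state requires s·f(k) = (n + δ)·k, i.e. s·k^α = (n + δ)·k.
So s / (n + δ) = (k*)^(1−α) = 3.36^0.75 = 2.4817.
Therefore s = 2.4817 × (n + δ) = 2.4817 × 0.129 = 0.3201.

s ≈ 0.320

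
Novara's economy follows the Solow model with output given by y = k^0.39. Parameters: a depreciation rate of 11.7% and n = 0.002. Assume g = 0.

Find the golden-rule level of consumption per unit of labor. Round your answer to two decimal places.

At the golden rule, f'(k) = n + δ, so α·k^(α−1) = n + δ and k_gold = (α/(n + δ))^(1/(1−α)).
k_gold = (0.39/0.119)^(1/0.61) = 3.2773^1.6393 ≈ 6.9998
c_gold = f(k_gold) − (n + δ)·k_gold = 2.1359 − 0.119×6.9998 ≈ 1.3029

c_gold ≈ 1.30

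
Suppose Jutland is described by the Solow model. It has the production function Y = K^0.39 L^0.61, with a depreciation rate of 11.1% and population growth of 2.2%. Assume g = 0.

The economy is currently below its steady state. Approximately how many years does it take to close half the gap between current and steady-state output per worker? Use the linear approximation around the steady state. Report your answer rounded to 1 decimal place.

about 8.5 years

Near the steady state the convergence rate is λ = (1 − α)(n + δ).
λ = (1 − 0.39) × 0.133 = 0.61 × 0.133 = 0.08113
Half-life = ln 2 / λ = 0.6931 / 0.08113 ≈ 8.54 years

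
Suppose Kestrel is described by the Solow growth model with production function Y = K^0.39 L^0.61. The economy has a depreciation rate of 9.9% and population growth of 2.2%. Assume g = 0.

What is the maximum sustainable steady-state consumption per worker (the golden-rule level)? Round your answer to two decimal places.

c_gold ≈ 1.29

At the golden rule, f'(k) = n + δ, so α·k^(α−1) = n + δ and k_gold = (α/(n + δ))^(1/(1−α)).
k_gold = (0.39/0.121)^(1/0.61) = 3.2231^1.6393 ≈ 6.8110
c_gold = f(k_gold) − (n + δ)·k_gold = 2.1133 − 0.121×6.8110 ≈ 1.2892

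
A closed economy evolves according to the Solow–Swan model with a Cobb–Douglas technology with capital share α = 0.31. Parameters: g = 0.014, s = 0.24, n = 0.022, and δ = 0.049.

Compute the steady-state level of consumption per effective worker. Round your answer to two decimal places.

Steady state requires s·f(k) = (n + g + δ)·k, i.e. s·k^α = (n + g + δ)·k.
Rearranging, k^(1−α) = s / (n + g + δ).
k^0.69 = 0.24 / (0.022 + 0.014 + 0.049) = 0.24 / 0.085 = 2.8235
k* = 2.8235^(1/0.69) ≈ 4.5011
y* = (k*)^α = 4.5011^0.31 ≈ 1.5941
c* = (1 − s)·y* = (1 − 0.24) × 1.5941 ≈ 1.2115

c* ≈ 1.21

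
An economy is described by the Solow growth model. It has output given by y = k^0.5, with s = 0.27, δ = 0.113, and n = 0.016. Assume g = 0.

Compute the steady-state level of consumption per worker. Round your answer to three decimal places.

Steady state requires s·f(k) = (n + δ)·k, i.e. s·k^α = (n + δ)·k.
Dividing both sides by k: k^(1−α) = s / (n + δ).
k^0.5 = 0.27 / (0.016 + 0.113) = 0.27 / 0.129 = 2.0930
k* = 2.0930^(1/0.5) ≈ 4.3806
y* = (k*)^α = 4.3806^0.5 ≈ 2.0930
c* = (1 − s)·y* = (1 − 0.27) × 2.0930 ≈ 1.5279

c* ≈ 1.528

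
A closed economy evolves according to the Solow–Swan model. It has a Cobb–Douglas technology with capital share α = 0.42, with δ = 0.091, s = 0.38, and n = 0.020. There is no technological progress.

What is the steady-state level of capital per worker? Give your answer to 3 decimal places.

k* = 8.346

In steady state, investment equals break-even investment: s·k^α = (n + δ)·k.
Dividing both sides by k: k^(1−α) = s / (n + δ).
k^0.58 = 0.38 / (0.020 + 0.091) = 0.38 / 0.111 = 3.4234
k* = 3.4234^(1/0.58) ≈ 8.3460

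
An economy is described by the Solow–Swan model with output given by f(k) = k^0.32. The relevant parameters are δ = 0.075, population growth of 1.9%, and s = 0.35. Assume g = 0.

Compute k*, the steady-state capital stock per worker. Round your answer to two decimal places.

k* = 6.91

At the steady state, Δk = 0, so s·k^α = (n + δ)·k.
Dividing both sides by k: k^(1−α) = s / (n + δ).
k^0.68 = 0.35 / (0.019 + 0.075) = 0.35 / 0.094 = 3.7234
k* = 3.7234^(1/0.68) ≈ 6.9122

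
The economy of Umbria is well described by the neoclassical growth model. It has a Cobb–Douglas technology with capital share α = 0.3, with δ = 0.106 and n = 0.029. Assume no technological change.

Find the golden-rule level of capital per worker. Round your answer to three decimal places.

k_gold ≈ 3.129

The golden rule sets f'(k) = n + δ, i.e. α·k^(α−1) = n + δ.
So k^(1−α) = α / (n + δ) = 0.3 / 0.135 = 2.2222.
k_gold = 2.2222^(1/0.7) ≈ 3.1290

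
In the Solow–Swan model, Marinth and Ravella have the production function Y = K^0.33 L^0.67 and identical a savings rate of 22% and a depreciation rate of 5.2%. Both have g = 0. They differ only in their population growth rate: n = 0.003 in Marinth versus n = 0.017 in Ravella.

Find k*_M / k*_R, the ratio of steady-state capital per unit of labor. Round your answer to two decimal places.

k*_M / k*_R ≈ 1.40

Steady-state k* = [s/(n + δ)]^(1/(1−α)), so the ratio is [ (s_M/(n + δ)_M) / (s_R/(n + δ)_R) ]^1.4925.
s_M/(n + δ)_M = 0.22/0.055 = 4.0000; s_R/(n + δ)_R = 0.22/0.069 = 3.1884.
Ratio = (4.0000/3.1884)^1.4925 = 1.2545^1.4925 ≈ 1.4027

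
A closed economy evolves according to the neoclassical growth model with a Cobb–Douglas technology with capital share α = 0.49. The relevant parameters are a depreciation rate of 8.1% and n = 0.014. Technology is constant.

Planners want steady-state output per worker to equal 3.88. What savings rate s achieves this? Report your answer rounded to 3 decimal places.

s ≈ 0.390

In steady state, investment equals break-even investment: s·k^α = (n + δ)·k.
Since y* = [s/(n + δ)]^(α/(1−α)), we have s/(n + δ) = (y*)^((1−α)/α) = 3.88^1.0408 = 4.1007.
Therefore s = 4.1007 × (n + δ) = 4.1007 × 0.095 = 0.3896.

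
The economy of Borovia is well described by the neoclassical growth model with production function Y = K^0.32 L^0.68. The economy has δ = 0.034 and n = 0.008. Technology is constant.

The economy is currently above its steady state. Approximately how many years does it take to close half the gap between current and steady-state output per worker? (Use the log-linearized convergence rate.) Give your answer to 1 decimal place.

Near the steady state the convergence rate is λ = (1 − α)(n + δ).
λ = (1 − 0.32) × 0.042 = 0.68 × 0.042 = 0.02856
Half-life = ln 2 / λ = 0.6931 / 0.02856 ≈ 24.27 years

t_½ ≈ 24.3 years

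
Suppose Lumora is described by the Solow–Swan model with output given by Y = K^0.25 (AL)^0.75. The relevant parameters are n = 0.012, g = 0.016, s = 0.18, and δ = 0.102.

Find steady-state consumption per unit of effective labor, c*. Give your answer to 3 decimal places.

In steady state, investment equals break-even investment: s·k^α = (n + g + δ)·k.
Rearranging, k^(1−α) = s / (n + g + δ).
k^0.75 = 0.18 / (0.012 + 0.016 + 0.102) = 0.18 / 0.130 = 1.3846
k* = 1.3846^(1/0.75) ≈ 1.5432
y* = (k*)^α = 1.5432^0.25 ≈ 1.1146
c* = (1 − s)·y* = (1 − 0.18) × 1.1146 ≈ 0.9140

c* ≈ 0.914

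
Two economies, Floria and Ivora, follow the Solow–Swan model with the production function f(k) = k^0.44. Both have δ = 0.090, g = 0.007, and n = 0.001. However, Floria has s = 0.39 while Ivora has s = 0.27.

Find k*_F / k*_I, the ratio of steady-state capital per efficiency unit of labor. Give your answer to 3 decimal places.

Steady-state k* = [s/(n + g + δ)]^(1/(1−α)), so the ratio is [ (s_F/(n + g + δ)_F) / (s_I/(n + g + δ)_I) ]^1.7857.
s_F/(n + g + δ)_F = 0.39/0.098 = 3.9796; s_I/(n + g + δ)_I = 0.27/0.098 = 2.7551.
Ratio = (3.9796/2.7551)^1.7857 = 1.4444^1.7857 ≈ 1.9282

k*_F / k*_I ≈ 1.928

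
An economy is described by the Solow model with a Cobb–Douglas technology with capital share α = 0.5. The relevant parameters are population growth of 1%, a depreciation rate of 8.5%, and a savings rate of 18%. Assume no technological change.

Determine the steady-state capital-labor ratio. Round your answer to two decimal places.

In steady state, investment equals break-even investment: s·k^α = (n + δ)·k.
Rearranging, k^(1−α) = s / (n + δ).
k^0.5 = 0.18 / (0.010 + 0.085) = 0.18 / 0.095 = 1.8947
k* = 1.8947^(1/0.5) ≈ 3.5899

k* = 3.59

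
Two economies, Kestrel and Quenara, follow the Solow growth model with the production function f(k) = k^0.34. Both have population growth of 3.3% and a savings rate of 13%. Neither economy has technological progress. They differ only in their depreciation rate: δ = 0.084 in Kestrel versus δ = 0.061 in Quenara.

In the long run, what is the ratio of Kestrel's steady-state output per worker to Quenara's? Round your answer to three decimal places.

Steady-state y* = [s/(n + δ)]^(α/(1−α)), so the ratio is [ (s_K/(n + δ)_K) / (s_Q/(n + δ)_Q) ]^0.5152.
s_K/(n + δ)_K = 0.13/0.117 = 1.1111; s_Q/(n + δ)_Q = 0.13/0.094 = 1.3830.
Ratio = (1.1111/1.3830)^0.5152 = 0.8034^0.5152 ≈ 0.8933

y*_K / y*_Q ≈ 0.893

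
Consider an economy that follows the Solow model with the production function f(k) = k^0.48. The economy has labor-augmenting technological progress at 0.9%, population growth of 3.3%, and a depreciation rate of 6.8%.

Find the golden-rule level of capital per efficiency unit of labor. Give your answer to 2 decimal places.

The golden rule sets f'(k) = n + g + δ, i.e. α·k^(α−1) = n + g + δ.
So k^(1−α) = α / (n + g + δ) = 0.48 / 0.110 = 4.3636.
k_gold = 4.3636^(1/0.52) ≈ 17.0009

k_gold ≈ 17.00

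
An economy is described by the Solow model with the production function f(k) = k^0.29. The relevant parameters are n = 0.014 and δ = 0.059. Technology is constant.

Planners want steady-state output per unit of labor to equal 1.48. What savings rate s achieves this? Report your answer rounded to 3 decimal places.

Steady state requires s·f(k) = (n + δ)·k, i.e. s·k^α = (n + δ)·k.
Since y* = [s/(n + δ)]^(α/(1−α)), we have s/(n + δ) = (y*)^((1−α)/α) = 1.48^2.4483 = 2.6113.
Therefore s = 2.6113 × (n + δ) = 2.6113 × 0.073 = 0.1906.

s ≈ 0.191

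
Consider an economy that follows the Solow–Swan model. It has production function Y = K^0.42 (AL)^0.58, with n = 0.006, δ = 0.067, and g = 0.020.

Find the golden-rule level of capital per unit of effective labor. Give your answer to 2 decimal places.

k_gold ≈ 13.46

The golden rule sets f'(k) = n + g + δ, i.e. α·k^(α−1) = n + g + δ.
So k^(1−α) = α / (n + g + δ) = 0.42 / 0.093 = 4.5161.
k_gold = 4.5161^(1/0.58) ≈ 13.4556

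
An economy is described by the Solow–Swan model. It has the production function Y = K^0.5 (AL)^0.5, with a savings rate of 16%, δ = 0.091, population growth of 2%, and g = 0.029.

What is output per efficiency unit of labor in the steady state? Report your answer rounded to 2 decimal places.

y* ≈ 1.14

Steady state requires s·f(k) = (n + g + δ)·k, i.e. s·k^α = (n + g + δ)·k.
Dividing both sides by k: k^(1−α) = s / (n + g + δ).
k^0.5 = 0.16 / (0.020 + 0.029 + 0.091) = 0.16 / 0.140 = 1.1429
k* = 1.1429^(1/0.5) ≈ 1.3062
y* = (k*)^α = 1.3062^0.5 ≈ 1.1429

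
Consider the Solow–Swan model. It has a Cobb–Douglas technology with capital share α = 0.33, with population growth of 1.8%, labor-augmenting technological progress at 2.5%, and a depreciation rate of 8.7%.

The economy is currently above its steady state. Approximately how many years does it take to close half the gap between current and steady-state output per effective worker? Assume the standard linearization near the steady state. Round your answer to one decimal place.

t_½ ≈ 8.0 years

Near the steady state the convergence rate is λ = (1 − α)(n + g + δ).
λ = (1 − 0.33) × 0.130 = 0.67 × 0.130 = 0.0871
Half-life = ln 2 / λ = 0.6931 / 0.0871 ≈ 7.96 years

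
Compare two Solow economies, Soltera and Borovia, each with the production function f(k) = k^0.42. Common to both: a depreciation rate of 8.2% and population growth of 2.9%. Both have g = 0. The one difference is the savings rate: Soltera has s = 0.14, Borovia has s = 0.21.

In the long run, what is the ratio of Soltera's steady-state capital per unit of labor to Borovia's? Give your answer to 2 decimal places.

Steady-state k* = [s/(n + δ)]^(1/(1−α)), so the ratio is [ (s_S/(n + δ)_S) / (s_B/(n + δ)_B) ]^1.7241.
s_S/(n + δ)_S = 0.14/0.111 = 1.2613; s_B/(n + δ)_B = 0.21/0.111 = 1.8919.
Ratio = (1.2613/1.8919)^1.7241 = 0.6667^1.7241 ≈ 0.4971

k*_S / k*_B ≈ 0.50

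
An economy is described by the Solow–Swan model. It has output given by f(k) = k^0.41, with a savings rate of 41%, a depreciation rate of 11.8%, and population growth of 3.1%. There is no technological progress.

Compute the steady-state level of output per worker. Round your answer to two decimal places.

At the steady state, Δk = 0, so s·k^α = (n + δ)·k.
Rearranging, k^(1−α) = s / (n + δ).
k^0.59 = 0.41 / (0.031 + 0.118) = 0.41 / 0.149 = 2.7517
k* = 2.7517^(1/0.59) ≈ 5.5602
y* = (k*)^α = 5.5602^0.41 ≈ 2.0206

y* = 2.02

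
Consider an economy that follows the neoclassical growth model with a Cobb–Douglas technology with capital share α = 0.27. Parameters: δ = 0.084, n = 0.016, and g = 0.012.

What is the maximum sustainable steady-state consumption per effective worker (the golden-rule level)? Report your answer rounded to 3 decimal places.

c_gold ≈ 1.011

At the golden rule, f'(k) = n + g + δ, so α·k^(α−1) = n + g + δ and k_gold = (α/(n + g + δ))^(1/(1−α)).
k_gold = (0.27/0.112)^(1/0.73) = 2.4107^1.3699 ≈ 3.3381
c_gold = f(k_gold) − (n + g + δ)·k_gold = 1.3847 − 0.112×3.3381 ≈ 1.0108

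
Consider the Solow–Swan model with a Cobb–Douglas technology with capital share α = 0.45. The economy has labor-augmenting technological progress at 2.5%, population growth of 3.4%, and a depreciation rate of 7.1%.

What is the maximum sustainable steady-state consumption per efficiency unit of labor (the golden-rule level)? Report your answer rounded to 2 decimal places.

c_gold ≈ 1.52

At the golden rule, f'(k) = n + g + δ, so α·k^(α−1) = n + g + δ and k_gold = (α/(n + g + δ))^(1/(1−α)).
k_gold = (0.45/0.130)^(1/0.55) = 3.4615^1.8182 ≈ 9.5607
c_gold = f(k_gold) − (n + g + δ)·k_gold = 2.7620 − 0.130×9.5607 ≈ 1.5191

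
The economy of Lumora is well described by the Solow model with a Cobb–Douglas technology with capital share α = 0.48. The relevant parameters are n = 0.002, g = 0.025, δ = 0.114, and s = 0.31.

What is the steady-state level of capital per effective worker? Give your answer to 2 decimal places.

k* = 4.55

In steady state, investment equals break-even investment: s·k^α = (n + g + δ)·k.
Rearranging, k^(1−α) = s / (n + g + δ).
k^0.52 = 0.31 / (0.002 + 0.025 + 0.114) = 0.31 / 0.141 = 2.1986
k* = 2.1986^(1/0.52) ≈ 4.5496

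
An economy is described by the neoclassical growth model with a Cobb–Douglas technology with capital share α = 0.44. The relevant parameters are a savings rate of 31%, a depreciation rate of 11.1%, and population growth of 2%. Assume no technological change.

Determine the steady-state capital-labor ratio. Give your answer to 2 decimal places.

In steady state, investment equals break-even investment: s·k^α = (n + δ)·k.
Rearranging, k^(1−α) = s / (n + δ).
k^0.56 = 0.31 / (0.020 + 0.111) = 0.31 / 0.131 = 2.3664
k* = 2.3664^(1/0.56) ≈ 4.6560

k* ≈ 4.66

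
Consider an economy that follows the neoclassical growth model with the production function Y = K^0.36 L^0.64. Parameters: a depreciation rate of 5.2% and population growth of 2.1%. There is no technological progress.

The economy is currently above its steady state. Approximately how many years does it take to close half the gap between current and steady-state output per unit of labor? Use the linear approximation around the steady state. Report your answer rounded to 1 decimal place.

about 14.8 years

Near the steady state the convergence rate is λ = (1 − α)(n + δ).
λ = (1 − 0.36) × 0.073 = 0.64 × 0.073 = 0.04672
Half-life = ln 2 / λ = 0.6931 / 0.04672 ≈ 14.84 years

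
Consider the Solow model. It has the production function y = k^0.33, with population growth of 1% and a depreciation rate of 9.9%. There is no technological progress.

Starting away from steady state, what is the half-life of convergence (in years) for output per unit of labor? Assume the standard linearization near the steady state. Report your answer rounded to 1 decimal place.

Near the steady state the convergence rate is λ = (1 − α)(n + δ).
λ = (1 − 0.33) × 0.109 = 0.67 × 0.109 = 0.07303
Half-life = ln 2 / λ = 0.6931 / 0.07303 ≈ 9.49 years

about 9.5 years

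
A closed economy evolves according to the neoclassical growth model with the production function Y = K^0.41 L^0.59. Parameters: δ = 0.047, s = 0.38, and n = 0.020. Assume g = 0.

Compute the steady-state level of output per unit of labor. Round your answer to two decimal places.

At the steady state, Δk = 0, so s·k^α = (n + δ)·k.
Dividing both sides by k: k^(1−α) = s / (n + δ).
k^0.59 = 0.38 / (0.020 + 0.047) = 0.38 / 0.067 = 5.6716
k* = 5.6716^(1/0.59) ≈ 18.9438
y* = (k*)^α = 18.9438^0.41 ≈ 3.3401

y* = 3.34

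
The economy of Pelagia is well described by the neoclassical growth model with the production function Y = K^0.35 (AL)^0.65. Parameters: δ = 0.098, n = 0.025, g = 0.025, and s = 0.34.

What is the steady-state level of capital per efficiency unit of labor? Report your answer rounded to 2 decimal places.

k* ≈ 3.60

In steady state, investment equals break-even investment: s·k^α = (n + g + δ)·k.
Dividing both sides by k: k^(1−α) = s / (n + g + δ).
k^0.65 = 0.34 / (0.025 + 0.025 + 0.098) = 0.34 / 0.148 = 2.2973
k* = 2.2973^(1/0.65) ≈ 3.5952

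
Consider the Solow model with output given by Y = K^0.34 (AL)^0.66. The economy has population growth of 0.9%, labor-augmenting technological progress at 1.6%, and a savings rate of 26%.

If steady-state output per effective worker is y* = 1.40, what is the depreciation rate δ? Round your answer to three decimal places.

In steady state, investment equals break-even investment: s·k^α = (n + g + δ)·k.
Since y* = [s/(n + g + δ)]^(α/(1−α)), we have s/(n + g + δ) = (y*)^((1−α)/α) = 1.40^1.9412 = 1.9216.
Therefore n + g + δ = s / 1.9216 = 0.26 / 1.9216 = 0.1353, so δ = 0.1353 − 0.025 = 0.1103.

δ ≈ 0.110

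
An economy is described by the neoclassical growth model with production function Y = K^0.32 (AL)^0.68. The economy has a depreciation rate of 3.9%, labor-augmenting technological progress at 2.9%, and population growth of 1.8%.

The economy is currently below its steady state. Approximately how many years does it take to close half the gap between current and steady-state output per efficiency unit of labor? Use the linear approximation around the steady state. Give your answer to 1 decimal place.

t_½ ≈ 11.9 years

Near the steady state the convergence rate is λ = (1 − α)(n + g + δ).
λ = (1 − 0.32) × 0.086 = 0.68 × 0.086 = 0.05848
Half-life = ln 2 / λ = 0.6931 / 0.05848 ≈ 11.85 years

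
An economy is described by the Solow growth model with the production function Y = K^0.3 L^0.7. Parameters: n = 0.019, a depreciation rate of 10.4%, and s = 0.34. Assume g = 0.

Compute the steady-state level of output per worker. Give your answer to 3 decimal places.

In steady state, investment equals break-even investment: s·k^α = (n + δ)·k.
Rearranging, k^(1−α) = s / (n + δ).
k^0.7 = 0.34 / (0.019 + 0.104) = 0.34 / 0.123 = 2.7642
k* = 2.7642^(1/0.7) ≈ 4.2738
y* = (k*)^α = 4.2738^0.3 ≈ 1.5461

y* = 1.546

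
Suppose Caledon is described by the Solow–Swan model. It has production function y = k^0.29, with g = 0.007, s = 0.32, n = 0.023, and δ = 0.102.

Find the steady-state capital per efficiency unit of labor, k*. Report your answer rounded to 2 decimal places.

k* ≈ 3.48

In steady state, investment equals break-even investment: s·k^α = (n + g + δ)·k.
Rearranging, k^(1−α) = s / (n + g + δ).
k^0.71 = 0.32 / (0.023 + 0.007 + 0.102) = 0.32 / 0.132 = 2.4242
k* = 2.4242^(1/0.71) ≈ 3.4805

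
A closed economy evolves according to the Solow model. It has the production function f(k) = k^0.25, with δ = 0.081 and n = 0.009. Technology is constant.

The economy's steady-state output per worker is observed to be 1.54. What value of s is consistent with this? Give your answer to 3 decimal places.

s ≈ 0.329

At the steady state, Δk = 0, so s·k^α = (n + δ)·k.
Since y* = [s/(n + δ)]^(α/(1−α)), we have s/(n + δ) = (y*)^((1−α)/α) = 1.54^3 = 3.6523.
Therefore s = 3.6523 × (n + δ) = 3.6523 × 0.090 = 0.3287.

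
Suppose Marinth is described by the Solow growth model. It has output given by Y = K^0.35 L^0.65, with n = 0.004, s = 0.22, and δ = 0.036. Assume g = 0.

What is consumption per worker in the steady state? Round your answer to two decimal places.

c* ≈ 1.95

At the steady state, Δk = 0, so s·k^α = (n + δ)·k.
Dividing both sides by k: k^(1−α) = s / (n + δ).
k^0.65 = 0.22 / (0.004 + 0.036) = 0.22 / 0.040 = 5.5000
k* = 5.5000^(1/0.65) ≈ 13.7727
y* = (k*)^α = 13.7727^0.35 ≈ 2.5041
c* = (1 − s)·y* = (1 − 0.22) × 2.5041 ≈ 1.9532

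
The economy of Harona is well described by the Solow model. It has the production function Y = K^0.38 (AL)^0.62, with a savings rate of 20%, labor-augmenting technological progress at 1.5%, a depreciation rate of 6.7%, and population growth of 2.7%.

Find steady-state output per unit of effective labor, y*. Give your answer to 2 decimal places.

y* = 1.45

At the steady state, Δk = 0, so s·k^α = (n + g + δ)·k.
Dividing both sides by k: k^(1−α) = s / (n + g + δ).
k^0.62 = 0.20 / (0.027 + 0.015 + 0.067) = 0.20 / 0.109 = 1.8349
k* = 1.8349^(1/0.62) ≈ 2.6618
y* = (k*)^α = 2.6618^0.38 ≈ 1.4507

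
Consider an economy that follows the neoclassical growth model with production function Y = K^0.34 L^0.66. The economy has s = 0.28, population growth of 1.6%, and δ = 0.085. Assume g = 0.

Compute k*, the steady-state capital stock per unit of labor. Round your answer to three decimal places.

In steady state, investment equals break-even investment: s·k^α = (n + δ)·k.
Rearranging, k^(1−α) = s / (n + δ).
k^0.66 = 0.28 / (0.016 + 0.085) = 0.28 / 0.101 = 2.7723
k* = 2.7723^(1/0.66) ≈ 4.6878

k* ≈ 4.688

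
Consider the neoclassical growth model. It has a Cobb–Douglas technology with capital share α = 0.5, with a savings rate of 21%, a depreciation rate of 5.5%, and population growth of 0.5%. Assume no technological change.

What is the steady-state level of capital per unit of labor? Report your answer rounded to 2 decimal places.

Steady state requires s·f(k) = (n + δ)·k, i.e. s·k^α = (n + δ)·k.
Rearranging, k^(1−α) = s / (n + δ).
k^0.5 = 0.21 / (0.005 + 0.055) = 0.21 / 0.060 = 3.5000
k* = 3.5000^(1/0.5) ≈ 12.2500

k* = 12.25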